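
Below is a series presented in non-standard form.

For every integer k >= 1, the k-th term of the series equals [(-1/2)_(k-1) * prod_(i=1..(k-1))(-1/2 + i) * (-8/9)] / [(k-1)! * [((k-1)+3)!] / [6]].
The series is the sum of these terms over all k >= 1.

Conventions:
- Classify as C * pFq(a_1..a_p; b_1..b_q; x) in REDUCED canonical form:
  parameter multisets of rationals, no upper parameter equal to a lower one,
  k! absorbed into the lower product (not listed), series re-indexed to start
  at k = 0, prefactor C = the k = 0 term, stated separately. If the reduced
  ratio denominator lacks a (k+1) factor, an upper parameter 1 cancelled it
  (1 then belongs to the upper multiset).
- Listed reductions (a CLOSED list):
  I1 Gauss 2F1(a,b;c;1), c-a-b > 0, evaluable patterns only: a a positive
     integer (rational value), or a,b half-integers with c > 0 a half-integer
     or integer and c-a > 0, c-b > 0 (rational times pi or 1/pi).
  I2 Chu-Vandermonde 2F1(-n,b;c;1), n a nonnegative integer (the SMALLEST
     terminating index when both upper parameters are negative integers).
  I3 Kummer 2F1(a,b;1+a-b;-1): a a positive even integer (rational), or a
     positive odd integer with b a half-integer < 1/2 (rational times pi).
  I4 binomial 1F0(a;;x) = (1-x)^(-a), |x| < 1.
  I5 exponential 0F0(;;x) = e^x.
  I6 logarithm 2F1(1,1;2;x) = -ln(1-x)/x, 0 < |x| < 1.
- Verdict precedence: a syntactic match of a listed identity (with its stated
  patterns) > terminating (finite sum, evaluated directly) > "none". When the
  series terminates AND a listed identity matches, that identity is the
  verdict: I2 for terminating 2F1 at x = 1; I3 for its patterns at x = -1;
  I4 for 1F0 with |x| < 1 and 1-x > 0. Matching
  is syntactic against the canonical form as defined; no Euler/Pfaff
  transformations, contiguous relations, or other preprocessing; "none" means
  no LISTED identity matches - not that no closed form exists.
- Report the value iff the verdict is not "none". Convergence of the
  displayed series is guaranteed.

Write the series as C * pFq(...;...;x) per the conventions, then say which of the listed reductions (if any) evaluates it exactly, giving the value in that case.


Canonical form: C = -8/9 times 2F1 with upper {-1/2, 1/2}, lower {4}, x = 1. Verdict: the half-integer Gauss pattern (I1) fires (x = 1; upper {-1/2, 1/2} half-integers, c = 4 in the evaluable pattern). Sum: (-4096/1575) / pi.

First insight: from the first term -8/9: the running product (C = -8/9, x = 1) telescopes to a rising factorial.
Term ratio: r(k) = 1 * (k-1/2) (k+1/2) / [(k+4) (k+1)] - poly over poly, x = 1 from leading terms; C = -8/9 at k = 0.


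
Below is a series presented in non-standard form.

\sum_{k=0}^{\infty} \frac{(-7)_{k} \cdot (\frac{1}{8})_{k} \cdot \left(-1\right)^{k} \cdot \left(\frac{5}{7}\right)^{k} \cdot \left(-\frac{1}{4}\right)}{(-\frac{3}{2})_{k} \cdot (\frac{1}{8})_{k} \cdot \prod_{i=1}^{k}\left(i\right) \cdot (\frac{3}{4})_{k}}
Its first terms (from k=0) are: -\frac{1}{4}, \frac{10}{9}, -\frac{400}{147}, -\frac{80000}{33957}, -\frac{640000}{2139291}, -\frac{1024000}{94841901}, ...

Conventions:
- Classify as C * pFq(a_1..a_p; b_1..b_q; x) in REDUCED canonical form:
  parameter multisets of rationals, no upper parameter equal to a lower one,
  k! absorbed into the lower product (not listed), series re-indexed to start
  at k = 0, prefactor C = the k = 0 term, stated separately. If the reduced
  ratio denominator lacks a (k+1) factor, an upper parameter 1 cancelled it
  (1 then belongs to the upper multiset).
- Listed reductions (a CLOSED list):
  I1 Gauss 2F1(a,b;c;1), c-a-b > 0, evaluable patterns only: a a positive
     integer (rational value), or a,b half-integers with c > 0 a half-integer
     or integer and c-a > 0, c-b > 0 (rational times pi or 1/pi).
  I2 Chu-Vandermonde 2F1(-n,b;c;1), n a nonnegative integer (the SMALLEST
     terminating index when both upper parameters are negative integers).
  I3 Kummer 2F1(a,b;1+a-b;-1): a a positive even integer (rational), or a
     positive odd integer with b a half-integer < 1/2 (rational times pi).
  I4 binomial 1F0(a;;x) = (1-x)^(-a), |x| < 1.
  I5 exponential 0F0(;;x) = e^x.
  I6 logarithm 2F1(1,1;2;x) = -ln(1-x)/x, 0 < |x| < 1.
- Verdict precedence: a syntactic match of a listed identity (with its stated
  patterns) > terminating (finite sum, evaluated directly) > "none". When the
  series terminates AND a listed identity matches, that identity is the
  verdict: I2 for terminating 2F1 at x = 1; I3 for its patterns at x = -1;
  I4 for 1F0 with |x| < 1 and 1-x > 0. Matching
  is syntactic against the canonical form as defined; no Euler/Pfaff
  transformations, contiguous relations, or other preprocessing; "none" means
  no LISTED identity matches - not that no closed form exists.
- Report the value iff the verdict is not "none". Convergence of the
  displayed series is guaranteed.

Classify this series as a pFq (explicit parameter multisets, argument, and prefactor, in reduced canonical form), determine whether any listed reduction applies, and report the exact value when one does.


Reduced: x = -\frac{5}{7}, 1F2, upper = {-7}, lower = {-\frac{3}{2}, \frac{3}{4}}, C = -\frac{1}{4}. Verdict: terminating at k = 7: the factor (-7)_k kills every later term; summing the 8 survivors is exact. Hence: -\frac{69122769758573947}{15272416735659468}.

Key step: t_0 = -\frac{1}{4} here, and the product of the first k integers (C = -1/4) is k!.
Term ratio: r(k) = -\frac{5}{7} * (k-7) / [(k-\frac{3}{2}) (k+\frac{3}{4}) (k+1)] - rational in k. x = -\frac{5}{7}; t_0 = -\frac{1}{4}; negate the roots.


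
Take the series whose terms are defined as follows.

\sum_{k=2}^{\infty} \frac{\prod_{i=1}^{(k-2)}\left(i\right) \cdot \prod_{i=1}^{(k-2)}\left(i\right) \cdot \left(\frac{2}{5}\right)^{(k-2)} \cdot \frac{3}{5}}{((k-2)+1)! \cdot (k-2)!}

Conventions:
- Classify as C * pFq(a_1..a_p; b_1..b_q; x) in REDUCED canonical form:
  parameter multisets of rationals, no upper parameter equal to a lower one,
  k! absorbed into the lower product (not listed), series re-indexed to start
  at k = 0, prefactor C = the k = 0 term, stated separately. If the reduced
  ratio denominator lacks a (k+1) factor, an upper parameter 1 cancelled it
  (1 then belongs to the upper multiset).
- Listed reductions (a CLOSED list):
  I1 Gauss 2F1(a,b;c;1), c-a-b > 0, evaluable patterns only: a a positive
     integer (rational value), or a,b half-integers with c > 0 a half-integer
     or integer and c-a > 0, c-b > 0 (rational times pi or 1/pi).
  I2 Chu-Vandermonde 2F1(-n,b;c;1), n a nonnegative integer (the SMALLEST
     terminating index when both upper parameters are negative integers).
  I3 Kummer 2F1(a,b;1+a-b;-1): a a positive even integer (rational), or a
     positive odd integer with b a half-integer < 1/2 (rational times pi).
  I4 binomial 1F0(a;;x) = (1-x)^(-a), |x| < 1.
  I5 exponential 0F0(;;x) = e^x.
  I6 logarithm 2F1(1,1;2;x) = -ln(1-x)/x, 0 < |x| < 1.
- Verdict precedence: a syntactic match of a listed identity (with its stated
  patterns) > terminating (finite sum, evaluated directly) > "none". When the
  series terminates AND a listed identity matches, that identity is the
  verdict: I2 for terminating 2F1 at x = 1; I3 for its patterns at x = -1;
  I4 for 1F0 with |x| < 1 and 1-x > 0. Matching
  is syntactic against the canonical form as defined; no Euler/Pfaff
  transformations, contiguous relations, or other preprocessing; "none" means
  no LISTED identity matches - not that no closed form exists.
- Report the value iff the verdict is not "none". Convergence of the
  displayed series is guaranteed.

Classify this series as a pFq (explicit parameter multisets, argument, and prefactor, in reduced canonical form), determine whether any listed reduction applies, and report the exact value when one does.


The tell: with t_0 = \frac{3}{5}, the running product (C = 3/5) telescopes to a rising factorial.
Ratio: r(k) = \frac{2}{5} * (k+1) (k+1) / [(k+2) (k+1)] ; factor over Q: parameters, x = \frac{2}{5}, and C = \frac{3}{5}.

At argument \frac{2}{5}: a 2F1 with upper {1, 1}, lower {2}, scaled by C = \frac{3}{5}. Verdict: logarithm (I6) fires (the logarithm: parameters (1,1;2), x = \frac{2}{5}). Value: \left(-\frac{3}{2}\right) \cdot \ln\left(\frac{3}{5}\right).


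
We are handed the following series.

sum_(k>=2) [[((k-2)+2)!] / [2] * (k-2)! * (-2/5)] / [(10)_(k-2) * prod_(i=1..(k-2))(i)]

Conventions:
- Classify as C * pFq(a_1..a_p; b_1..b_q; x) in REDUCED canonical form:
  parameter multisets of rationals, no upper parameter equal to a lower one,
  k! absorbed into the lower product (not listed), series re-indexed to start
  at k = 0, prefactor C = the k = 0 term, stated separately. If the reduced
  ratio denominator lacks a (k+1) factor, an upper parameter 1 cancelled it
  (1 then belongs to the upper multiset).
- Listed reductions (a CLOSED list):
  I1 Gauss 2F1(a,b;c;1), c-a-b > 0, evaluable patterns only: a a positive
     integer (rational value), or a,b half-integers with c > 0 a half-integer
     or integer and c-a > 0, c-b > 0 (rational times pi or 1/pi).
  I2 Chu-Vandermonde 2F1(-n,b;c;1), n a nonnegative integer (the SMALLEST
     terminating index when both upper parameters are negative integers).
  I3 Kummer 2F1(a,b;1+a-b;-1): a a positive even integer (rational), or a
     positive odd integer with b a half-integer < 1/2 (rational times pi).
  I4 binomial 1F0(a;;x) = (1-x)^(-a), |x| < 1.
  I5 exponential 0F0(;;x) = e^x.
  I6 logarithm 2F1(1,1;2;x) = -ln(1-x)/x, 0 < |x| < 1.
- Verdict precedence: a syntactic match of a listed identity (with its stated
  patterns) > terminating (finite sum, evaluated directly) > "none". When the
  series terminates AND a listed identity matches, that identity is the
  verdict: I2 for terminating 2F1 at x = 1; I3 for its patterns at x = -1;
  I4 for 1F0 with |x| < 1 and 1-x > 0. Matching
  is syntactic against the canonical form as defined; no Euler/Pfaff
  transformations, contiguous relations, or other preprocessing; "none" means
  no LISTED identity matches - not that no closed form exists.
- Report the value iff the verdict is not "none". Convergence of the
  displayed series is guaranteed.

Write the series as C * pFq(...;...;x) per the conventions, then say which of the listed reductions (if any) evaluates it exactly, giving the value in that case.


With C = -2/5: the canonical form is 2F1(1, 3; 10; 1). Verdict: Gauss's theorem (I1) matches (x = 1: the Gamma ratio telescopes since c-a-b = 6 > 0 and a = 1 in Z>0). Sum: -3/5.

The tell: from the first term -2/5: the factorial ratio (C = -2/5, x = 1) (k+a-1)!/(a-1)! is a rising factorial (a)_k.
Step ratio: r(k) = 1 * (k+1) (k+3) / [(k+10) (k+1)] - rational in k. x = 1; t_0 = -2/5; negate the roots.


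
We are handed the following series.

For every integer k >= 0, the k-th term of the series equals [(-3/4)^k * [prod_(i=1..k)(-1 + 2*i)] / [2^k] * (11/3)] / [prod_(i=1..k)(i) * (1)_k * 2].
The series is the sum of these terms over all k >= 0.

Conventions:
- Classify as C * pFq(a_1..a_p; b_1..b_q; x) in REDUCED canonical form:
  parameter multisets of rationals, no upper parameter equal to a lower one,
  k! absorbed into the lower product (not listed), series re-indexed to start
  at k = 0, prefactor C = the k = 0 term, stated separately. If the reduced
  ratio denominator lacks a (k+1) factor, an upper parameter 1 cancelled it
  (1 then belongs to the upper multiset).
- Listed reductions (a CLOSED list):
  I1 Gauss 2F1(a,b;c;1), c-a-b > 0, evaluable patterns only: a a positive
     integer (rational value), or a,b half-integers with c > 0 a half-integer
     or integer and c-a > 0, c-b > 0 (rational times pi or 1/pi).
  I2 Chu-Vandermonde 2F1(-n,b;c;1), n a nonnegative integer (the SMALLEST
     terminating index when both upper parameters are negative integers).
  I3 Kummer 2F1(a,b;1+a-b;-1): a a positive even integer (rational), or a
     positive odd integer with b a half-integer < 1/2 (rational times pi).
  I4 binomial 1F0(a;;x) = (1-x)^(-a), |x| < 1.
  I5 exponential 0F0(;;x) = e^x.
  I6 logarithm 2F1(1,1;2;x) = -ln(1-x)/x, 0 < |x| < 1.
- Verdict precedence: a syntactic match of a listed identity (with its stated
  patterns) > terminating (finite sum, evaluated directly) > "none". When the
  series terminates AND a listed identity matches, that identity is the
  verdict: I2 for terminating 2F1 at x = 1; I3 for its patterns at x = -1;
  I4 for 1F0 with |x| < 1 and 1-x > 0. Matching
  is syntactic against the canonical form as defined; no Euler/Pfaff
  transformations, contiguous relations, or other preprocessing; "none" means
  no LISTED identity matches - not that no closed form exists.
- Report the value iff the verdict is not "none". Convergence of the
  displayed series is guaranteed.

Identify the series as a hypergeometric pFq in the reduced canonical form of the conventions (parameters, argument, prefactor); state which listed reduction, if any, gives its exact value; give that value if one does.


This is 11/6 * 1F1(1/2; 1; -3/4) in reduced canonical form. Verdict: none. Every listed pattern misses the 1F1 form at -3/4, upper {1/2}.

Key step: t_0 being 11/6, the product of the first k integers (prefactor 11/6) is k!.
Ratio: r(k) = (-3/4) * (k+1/2) / [(k+1) (k+1)] - poly over poly, x = (-3/4) from leading terms; C = 11/6 at k = 0.


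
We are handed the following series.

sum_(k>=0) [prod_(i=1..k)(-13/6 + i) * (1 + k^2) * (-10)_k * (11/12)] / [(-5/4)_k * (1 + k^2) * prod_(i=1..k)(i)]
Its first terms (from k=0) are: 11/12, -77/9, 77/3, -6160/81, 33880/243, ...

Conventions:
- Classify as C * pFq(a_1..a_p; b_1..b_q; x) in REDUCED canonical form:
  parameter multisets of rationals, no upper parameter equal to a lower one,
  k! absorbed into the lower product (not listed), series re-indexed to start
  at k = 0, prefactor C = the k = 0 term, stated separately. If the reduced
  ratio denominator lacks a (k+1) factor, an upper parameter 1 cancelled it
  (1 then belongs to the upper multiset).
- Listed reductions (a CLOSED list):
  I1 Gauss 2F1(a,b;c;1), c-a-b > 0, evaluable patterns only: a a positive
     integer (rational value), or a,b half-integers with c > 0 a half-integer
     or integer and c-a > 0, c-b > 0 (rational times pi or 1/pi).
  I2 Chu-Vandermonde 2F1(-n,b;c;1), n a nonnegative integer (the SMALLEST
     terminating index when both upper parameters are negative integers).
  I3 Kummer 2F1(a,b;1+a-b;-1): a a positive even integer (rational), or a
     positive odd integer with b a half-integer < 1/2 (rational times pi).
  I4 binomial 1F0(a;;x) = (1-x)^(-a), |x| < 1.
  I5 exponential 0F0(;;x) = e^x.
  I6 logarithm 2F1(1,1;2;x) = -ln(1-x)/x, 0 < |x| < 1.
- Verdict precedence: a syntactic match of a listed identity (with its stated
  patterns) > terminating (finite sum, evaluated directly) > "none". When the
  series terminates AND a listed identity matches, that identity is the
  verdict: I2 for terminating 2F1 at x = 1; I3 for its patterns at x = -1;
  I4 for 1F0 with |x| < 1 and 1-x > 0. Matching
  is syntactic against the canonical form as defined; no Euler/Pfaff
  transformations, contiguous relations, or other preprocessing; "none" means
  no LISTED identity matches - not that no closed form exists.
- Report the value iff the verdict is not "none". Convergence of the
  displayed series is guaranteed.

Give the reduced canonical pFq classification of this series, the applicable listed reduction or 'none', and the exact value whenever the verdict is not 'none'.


With C = 11/12: the canonical form is 2F1(-10, -7/6; -5/4; 1). Verdict: the Chu-Vandermonde identity I2 applies (terminating 2F1 at x = 1 with n = 10, b = -7/6, c = -5/4). Exact value: -19233697153/5337793404.

The tell: t_0 = 11/12 here, and striking the common factor k^2 + 1 reduces the term (C = 11/12).
Consecutive-term ratio: r(k) = 1 * (k-10) (k-7/6) / [(k-5/4) (k+1)] - poly over poly, x = 1 from leading terms; C = 11/12 at k = 0.


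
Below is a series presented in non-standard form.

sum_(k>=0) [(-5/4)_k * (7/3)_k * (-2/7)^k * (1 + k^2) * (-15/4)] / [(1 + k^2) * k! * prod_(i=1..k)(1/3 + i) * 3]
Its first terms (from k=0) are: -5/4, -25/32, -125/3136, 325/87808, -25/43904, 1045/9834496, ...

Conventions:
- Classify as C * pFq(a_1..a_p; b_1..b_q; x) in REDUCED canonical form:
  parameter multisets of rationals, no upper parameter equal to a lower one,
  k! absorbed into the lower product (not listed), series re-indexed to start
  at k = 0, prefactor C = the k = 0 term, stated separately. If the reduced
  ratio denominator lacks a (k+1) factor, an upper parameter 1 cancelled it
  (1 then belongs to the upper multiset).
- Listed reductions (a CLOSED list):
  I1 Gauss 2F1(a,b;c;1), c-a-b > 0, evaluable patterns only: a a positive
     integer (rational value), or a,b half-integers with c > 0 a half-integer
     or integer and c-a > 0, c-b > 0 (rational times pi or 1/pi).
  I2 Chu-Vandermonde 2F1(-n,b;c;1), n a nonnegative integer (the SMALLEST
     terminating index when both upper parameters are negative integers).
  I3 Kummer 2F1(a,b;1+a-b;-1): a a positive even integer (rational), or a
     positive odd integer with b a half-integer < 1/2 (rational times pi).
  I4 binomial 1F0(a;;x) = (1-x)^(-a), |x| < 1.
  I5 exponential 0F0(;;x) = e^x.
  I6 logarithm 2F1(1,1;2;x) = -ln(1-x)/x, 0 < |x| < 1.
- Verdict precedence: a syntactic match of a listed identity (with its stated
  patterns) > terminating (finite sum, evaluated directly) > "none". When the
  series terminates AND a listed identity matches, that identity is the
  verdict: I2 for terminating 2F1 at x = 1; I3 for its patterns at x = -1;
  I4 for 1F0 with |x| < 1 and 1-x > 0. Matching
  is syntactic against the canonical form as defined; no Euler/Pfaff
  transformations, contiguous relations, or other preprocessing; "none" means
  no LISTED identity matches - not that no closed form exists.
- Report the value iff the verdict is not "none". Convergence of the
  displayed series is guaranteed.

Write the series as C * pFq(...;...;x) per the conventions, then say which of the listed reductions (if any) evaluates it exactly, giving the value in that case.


Structural cue: from the first term -5/4: the constant factors (C = -5/4) combine into one prefactor.
Ratio: r(k) = (-2/7) * (k-5/4) (k+7/3) / [(k+4/3) (k+1)] - rational; roots negated = parameters, x = (-2/7), C = -5/4.

x = -2/7 here; the reduced form reads 2F1, upper {-5/4, 7/3}, lower {4/3}, C = -5/4. Verdict: none. A 2F1 with upper {-5/4, 7/3} fits none of I1-I6 at x = -2/7; the sum runs forever.


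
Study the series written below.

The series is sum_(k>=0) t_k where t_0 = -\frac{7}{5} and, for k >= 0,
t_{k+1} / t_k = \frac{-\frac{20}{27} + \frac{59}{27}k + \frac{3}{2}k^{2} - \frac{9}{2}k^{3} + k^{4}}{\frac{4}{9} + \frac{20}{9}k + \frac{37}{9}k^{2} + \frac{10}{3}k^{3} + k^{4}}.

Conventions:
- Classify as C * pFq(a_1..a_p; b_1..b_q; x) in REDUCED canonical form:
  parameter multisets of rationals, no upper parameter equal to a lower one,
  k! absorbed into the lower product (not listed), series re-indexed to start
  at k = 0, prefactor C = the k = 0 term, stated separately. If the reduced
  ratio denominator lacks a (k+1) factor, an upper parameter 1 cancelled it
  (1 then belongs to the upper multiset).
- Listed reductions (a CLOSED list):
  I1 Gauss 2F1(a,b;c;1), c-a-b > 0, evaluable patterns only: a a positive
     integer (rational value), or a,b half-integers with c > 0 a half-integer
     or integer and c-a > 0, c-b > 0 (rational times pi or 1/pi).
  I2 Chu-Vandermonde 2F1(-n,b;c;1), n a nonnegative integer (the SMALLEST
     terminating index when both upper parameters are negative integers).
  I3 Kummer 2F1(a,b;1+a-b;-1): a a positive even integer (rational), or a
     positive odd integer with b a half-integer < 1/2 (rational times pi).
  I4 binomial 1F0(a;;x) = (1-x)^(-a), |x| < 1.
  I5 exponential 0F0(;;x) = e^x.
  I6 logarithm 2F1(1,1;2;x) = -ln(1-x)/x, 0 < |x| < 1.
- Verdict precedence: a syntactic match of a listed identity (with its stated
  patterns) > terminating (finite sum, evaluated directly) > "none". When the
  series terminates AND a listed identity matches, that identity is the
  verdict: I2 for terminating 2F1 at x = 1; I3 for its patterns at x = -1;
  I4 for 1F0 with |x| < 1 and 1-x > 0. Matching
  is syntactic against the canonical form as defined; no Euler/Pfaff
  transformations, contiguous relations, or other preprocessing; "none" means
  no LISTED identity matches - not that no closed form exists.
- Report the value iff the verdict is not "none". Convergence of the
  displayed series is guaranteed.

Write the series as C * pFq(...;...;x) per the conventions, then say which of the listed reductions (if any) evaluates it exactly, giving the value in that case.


Structural cue: from the first term -\frac{7}{5}: cancel k + 2/3 from the displayed ratio first; then C = -7/5.
Term ratio: r(k) = 1 * (k-4) (k-\frac{5}{6}) (k-\frac{1}{3}) / [(k+\frac{2}{3}) (k+1) (k+1)] - rational in k, leading ratio 1; with t_0 = -\frac{7}{5}, classification follows.

This is -\frac{7}{5} * 3F2(-4, -\frac{5}{6}, -\frac{1}{3}; \frac{2}{3}, 1; 1) in reduced canonical form. Verdict: terminating - upper parameter -4 makes this a finite sum (last index 4), evaluated exactly. Value: \frac{1426243}{1710720}.


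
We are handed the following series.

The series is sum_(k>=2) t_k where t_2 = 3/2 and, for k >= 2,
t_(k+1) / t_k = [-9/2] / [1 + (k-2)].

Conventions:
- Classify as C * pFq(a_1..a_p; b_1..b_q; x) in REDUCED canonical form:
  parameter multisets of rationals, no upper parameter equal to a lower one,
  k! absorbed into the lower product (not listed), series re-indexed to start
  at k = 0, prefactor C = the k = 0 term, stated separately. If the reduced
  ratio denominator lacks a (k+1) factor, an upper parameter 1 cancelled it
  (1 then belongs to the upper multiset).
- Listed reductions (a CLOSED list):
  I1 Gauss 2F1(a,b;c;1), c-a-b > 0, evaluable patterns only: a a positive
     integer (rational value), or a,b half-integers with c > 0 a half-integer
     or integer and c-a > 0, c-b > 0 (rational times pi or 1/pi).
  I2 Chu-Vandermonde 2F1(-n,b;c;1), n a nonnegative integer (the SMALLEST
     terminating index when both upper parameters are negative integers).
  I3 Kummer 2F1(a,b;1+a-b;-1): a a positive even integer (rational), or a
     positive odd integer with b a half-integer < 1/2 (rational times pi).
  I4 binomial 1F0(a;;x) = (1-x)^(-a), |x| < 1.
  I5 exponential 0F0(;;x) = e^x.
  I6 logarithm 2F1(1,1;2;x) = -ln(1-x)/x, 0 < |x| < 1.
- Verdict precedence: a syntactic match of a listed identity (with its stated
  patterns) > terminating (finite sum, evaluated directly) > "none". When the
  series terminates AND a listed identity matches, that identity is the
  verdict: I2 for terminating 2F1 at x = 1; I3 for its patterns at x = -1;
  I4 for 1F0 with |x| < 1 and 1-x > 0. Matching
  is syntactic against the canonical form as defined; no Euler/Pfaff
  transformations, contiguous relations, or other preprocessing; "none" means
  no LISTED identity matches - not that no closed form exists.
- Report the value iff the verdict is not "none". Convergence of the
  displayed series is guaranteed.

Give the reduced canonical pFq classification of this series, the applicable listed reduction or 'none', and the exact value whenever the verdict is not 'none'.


Canonical form: C = 3/2 times 0F0 with upper {-}, lower {-}, x = -9/2. Verdict: the I5 exponential reduction matches (the 0F0 exponential series at x = -9/2). Hence: (3/2) * e^(-9/2).

The tell: t_0 = 3/2 here, and roots of the ratio polynomials (prefactor 3/2) are the negated parameters.
Term ratio: r(k) = (-9/2) * 1 / [(k+1)] ; factor over Q: parameters, x = (-9/2), and C = 3/2.


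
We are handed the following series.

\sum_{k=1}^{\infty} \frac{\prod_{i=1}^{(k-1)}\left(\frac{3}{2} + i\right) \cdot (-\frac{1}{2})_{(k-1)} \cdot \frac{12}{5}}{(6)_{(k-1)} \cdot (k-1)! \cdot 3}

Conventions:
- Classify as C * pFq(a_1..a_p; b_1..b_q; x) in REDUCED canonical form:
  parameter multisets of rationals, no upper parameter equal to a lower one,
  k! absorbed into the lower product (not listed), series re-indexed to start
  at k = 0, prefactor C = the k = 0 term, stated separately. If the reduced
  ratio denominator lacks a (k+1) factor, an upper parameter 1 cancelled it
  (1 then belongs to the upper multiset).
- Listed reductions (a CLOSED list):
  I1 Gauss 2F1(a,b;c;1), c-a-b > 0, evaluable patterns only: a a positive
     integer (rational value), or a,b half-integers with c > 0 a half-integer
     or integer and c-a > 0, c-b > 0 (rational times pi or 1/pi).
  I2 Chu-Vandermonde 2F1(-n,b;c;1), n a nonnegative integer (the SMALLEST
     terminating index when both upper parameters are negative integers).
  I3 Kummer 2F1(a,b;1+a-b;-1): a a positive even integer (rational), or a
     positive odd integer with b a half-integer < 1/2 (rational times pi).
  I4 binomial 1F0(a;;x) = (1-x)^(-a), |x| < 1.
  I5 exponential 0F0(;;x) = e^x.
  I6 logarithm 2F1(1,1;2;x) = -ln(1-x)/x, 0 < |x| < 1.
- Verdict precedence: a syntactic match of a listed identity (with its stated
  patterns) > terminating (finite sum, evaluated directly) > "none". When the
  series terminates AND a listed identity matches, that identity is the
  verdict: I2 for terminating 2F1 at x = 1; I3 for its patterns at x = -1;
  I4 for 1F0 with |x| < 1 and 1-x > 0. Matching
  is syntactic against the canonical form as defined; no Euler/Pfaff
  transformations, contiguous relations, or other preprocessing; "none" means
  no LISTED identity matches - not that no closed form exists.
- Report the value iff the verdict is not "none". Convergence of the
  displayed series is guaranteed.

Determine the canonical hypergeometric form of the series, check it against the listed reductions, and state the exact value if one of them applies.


Canonical form: C = \frac{4}{5} times 2F1 with upper {-\frac{1}{2}, \frac{5}{2}}, lower {6}, x = 1. Verdict (x = 1): Gauss's theorem I1 (half-integer case) applies (x = 1; upper {-\frac{1}{2}, \frac{5}{2}} half-integers, c = 6 in the evaluable pattern). Hence: \frac{32768}{17325} / \pi.

Structural cue: t_0 = \frac{4}{5} here, and the running product (prefactor 4/5) telescopes to a rising factorial.
Ratio: r(k) = 1 * (k-\frac{1}{2}) (k+\frac{5}{2}) / [(k+6) (k+1)] - rational in k, leading ratio 1; with t_0 = \frac{4}{5}, classification follows.


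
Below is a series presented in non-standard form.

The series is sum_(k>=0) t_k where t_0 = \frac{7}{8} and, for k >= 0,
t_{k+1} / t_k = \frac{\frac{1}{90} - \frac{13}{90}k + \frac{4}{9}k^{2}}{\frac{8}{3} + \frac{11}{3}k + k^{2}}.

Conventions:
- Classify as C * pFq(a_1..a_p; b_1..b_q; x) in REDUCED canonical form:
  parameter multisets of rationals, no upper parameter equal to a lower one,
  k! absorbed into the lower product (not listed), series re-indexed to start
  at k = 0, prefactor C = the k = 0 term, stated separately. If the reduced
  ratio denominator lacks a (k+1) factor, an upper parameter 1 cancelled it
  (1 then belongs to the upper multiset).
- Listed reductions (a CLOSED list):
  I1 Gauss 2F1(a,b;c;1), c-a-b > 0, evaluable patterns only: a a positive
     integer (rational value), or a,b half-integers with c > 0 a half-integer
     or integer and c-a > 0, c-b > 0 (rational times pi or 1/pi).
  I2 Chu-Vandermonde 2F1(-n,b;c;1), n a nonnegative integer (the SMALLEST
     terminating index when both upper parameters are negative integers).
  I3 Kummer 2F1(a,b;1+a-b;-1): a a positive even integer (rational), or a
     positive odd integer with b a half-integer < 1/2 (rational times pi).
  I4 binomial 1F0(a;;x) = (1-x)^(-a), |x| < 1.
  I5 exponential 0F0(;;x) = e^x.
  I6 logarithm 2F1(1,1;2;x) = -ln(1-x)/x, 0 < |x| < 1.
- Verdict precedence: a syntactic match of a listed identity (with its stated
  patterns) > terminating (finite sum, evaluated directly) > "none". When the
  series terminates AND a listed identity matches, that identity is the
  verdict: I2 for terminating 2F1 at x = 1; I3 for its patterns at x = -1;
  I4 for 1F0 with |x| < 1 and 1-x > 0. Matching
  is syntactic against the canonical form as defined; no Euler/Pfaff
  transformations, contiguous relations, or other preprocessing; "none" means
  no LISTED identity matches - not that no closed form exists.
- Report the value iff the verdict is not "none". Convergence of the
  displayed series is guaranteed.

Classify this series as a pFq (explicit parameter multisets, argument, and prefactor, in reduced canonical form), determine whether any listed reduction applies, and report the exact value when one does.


At argument \frac{4}{9}: a 2F1 with upper {-\frac{1}{5}, -\frac{1}{8}}, lower {\frac{8}{3}}, scaled by C = \frac{7}{8}. Verdict: none. No listed pattern accepts 2F1(-\frac{1}{5}, -\frac{1}{8}; \frac{8}{3}; \frac{4}{9}).

Structural cue: from the first term \frac{7}{8}: roots of the ratio polynomials (prefactor 7/8) are the negated parameters.
Ratio: r(k) = \frac{4}{9} * (k-\frac{1}{5}) (k-\frac{1}{8}) / [(k+\frac{8}{3}) (k+1)] - poly over poly, x = \frac{4}{9} from leading terms; C = \frac{7}{8} at k = 0.


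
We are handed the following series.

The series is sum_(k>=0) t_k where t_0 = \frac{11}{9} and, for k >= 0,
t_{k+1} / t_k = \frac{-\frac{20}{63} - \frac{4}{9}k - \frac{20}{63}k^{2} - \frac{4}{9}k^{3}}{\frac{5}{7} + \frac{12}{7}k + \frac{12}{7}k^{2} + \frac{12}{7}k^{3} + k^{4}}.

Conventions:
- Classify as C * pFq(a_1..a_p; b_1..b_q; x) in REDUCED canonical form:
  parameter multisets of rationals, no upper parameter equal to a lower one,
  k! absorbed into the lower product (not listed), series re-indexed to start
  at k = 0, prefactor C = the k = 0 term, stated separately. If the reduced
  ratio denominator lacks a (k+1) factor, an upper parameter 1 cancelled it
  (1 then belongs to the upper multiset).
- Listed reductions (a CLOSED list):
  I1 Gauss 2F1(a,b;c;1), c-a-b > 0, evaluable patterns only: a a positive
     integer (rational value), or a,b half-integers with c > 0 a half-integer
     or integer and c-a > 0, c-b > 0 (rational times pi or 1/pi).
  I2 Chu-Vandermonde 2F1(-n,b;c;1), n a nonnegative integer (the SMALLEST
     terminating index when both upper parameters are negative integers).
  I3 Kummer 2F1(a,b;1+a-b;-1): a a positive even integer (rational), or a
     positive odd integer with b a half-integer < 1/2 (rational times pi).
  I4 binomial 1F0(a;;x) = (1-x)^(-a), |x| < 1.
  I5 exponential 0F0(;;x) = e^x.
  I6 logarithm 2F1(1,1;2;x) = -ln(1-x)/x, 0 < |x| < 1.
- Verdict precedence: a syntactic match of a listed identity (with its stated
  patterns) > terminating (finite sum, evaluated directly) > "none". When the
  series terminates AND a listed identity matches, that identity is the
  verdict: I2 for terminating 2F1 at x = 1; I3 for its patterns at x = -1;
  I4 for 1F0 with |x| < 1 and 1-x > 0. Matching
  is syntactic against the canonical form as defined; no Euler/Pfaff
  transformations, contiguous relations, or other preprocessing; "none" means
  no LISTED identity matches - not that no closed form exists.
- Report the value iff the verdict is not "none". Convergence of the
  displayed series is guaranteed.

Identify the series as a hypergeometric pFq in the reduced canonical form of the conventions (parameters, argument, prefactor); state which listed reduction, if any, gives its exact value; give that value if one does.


At argument -\frac{4}{9}: a 0F0 with upper {-}, lower {-}, scaled by C = \frac{11}{9}. Verdict at x = -\frac{4}{9}: the I5 exponential reduction matches (the 0F0 exponential series at x = -\frac{4}{9}). Its exact value is \frac{11}{9} \cdot e^{-\frac{4}{9}}.

Key step: from the first term \frac{11}{9}: the ratio is unreduced: k^2 + 1 divides both sides (prefactor 11/9).
Adjacent-term ratio: r(k) = -\frac{4}{9} * 1 / [(k+1)] - rational; roots negated = parameters, x = -\frac{4}{9}, C = \frac{11}{9}.


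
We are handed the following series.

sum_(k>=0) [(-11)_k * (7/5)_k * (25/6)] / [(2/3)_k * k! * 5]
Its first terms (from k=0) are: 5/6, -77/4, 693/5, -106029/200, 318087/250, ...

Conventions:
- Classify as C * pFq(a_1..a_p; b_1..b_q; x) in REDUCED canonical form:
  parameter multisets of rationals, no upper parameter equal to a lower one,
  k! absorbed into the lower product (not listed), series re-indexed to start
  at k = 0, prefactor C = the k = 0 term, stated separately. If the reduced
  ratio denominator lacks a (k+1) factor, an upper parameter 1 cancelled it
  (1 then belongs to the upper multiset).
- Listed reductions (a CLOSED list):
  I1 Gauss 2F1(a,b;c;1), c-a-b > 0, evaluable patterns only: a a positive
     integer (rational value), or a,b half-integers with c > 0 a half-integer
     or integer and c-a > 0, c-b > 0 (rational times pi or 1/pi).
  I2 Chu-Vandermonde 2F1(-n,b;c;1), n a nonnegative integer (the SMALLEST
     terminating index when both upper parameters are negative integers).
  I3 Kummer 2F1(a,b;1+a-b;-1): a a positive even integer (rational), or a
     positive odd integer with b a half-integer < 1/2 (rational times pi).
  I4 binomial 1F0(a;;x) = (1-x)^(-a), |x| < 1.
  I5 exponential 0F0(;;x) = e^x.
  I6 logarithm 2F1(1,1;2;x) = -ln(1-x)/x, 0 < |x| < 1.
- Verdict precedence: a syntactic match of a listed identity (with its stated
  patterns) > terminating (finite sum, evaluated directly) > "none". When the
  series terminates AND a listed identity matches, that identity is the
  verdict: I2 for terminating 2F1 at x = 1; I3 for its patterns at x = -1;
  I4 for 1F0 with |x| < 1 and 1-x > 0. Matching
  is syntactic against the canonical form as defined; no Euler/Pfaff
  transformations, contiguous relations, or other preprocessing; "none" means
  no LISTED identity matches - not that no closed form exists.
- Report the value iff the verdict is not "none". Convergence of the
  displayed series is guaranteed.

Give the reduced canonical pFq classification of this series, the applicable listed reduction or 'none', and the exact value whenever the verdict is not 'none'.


Reduced: x = 1, 2F1, upper = {-11, 7/5}, lower = {2/3}, C = 5/6. Verdict: this is the Chu-Vandermonde identity I2 (terminating 2F1 at x = 1 with n = 11, b = 7/5, c = 2/3). Exact value: -231942098549/25403320312500.

The tell: t_0 being 5/6, the constant factors (prefactor 5/6) combine into one prefactor.
Term ratio: r(k) = 1 * (k-11) (k+7/5) / [(k+2/3) (k+1)] - rational in k, leading ratio 1; with t_0 = 5/6, classification follows.


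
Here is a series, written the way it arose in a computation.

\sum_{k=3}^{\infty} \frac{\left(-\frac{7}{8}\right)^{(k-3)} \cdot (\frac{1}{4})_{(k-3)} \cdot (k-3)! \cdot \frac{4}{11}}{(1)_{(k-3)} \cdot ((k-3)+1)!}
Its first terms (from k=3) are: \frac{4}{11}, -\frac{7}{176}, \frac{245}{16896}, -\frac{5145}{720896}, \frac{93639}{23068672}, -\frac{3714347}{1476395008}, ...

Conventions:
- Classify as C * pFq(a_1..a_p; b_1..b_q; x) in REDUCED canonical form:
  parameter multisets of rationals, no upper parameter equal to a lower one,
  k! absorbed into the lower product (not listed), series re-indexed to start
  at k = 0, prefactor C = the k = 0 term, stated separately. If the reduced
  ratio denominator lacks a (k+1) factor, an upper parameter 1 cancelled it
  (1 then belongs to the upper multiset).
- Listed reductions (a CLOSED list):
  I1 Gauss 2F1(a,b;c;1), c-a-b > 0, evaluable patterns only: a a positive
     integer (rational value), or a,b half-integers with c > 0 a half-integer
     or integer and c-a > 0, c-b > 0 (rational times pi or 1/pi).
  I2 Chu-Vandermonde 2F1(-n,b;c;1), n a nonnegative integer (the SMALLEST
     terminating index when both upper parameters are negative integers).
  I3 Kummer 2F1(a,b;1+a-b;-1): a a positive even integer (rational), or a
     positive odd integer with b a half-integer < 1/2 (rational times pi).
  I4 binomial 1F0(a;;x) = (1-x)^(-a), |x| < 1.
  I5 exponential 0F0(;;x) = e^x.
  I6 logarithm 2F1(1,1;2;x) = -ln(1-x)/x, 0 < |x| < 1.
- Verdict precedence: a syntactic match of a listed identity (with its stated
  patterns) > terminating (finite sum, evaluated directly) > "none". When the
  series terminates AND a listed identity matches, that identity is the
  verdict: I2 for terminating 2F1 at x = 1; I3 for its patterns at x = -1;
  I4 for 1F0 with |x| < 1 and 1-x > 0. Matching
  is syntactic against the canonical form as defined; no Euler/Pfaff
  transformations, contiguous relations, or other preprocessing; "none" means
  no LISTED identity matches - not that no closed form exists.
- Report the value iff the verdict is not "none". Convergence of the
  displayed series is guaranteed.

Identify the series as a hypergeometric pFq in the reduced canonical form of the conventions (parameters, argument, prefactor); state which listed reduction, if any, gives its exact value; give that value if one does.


Classification (C = \frac{4}{11}): 2F1 with upper {\frac{1}{4}, 1}, lower {2}, argument x = -\frac{7}{8}. Verdict: none. No listed pattern accepts 2F1(\frac{1}{4}, 1; 2; -\frac{7}{8}).

First insight: x = -\frac{7}{8} and (1)_k (C = 4/11) is k! itself.
Consecutive-term ratio: r(k) = -\frac{7}{8} * (k+\frac{1}{4}) (k+1) / [(k+2) (k+1)] - poly over poly, x = -\frac{7}{8} from leading terms; C = \frac{4}{11} at k = 0.


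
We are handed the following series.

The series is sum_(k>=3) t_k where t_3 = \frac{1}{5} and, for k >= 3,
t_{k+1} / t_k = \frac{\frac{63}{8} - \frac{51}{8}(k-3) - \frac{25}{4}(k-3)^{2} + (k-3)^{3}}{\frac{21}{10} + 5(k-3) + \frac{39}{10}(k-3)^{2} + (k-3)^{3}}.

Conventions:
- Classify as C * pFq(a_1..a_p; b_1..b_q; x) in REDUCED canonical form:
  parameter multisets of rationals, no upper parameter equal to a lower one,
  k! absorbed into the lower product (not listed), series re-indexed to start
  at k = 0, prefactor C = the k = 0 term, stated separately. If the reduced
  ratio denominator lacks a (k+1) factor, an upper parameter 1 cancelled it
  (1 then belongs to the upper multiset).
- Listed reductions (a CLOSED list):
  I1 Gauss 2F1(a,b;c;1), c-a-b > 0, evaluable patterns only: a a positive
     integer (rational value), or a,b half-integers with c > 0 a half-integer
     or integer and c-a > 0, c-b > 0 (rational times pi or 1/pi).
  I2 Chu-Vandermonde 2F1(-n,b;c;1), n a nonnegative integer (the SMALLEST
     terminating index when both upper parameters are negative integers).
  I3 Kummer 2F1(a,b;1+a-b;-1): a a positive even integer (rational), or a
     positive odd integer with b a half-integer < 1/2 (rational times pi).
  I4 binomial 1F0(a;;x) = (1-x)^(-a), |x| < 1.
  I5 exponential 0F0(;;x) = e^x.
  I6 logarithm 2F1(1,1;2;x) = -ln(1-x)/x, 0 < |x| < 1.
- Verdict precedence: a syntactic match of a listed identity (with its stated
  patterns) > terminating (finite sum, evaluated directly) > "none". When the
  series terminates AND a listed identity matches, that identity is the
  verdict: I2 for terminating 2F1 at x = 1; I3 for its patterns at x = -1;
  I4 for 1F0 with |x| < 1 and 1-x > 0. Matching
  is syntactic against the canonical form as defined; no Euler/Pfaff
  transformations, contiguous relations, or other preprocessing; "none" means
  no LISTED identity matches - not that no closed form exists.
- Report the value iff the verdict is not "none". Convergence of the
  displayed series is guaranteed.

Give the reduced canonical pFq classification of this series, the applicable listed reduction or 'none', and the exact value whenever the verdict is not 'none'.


Classification (C = \frac{1}{5}): 2F1 with upper {-7, -\frac{3}{4}}, lower {\frac{7}{5}}, argument x = 1. Verdict at x = 1: the Chu-Vandermonde identity I2 matches (terminating 2F1 at x = 1 with n = 7, b = -3/4, c = \frac{7}{5}). Exact value: \frac{31937328553}{39573258240}.

Key step: with t_0 = \frac{1}{5}, the expanded ratio factors over Q; prefactor 1/5, roots give parameters.
Term ratio: r(k) = 1 * (k-7) (k-\frac{3}{4}) / [(k+\frac{7}{5}) (k+1)] - rational in k. x = 1; t_0 = \frac{1}{5}; negate the roots.


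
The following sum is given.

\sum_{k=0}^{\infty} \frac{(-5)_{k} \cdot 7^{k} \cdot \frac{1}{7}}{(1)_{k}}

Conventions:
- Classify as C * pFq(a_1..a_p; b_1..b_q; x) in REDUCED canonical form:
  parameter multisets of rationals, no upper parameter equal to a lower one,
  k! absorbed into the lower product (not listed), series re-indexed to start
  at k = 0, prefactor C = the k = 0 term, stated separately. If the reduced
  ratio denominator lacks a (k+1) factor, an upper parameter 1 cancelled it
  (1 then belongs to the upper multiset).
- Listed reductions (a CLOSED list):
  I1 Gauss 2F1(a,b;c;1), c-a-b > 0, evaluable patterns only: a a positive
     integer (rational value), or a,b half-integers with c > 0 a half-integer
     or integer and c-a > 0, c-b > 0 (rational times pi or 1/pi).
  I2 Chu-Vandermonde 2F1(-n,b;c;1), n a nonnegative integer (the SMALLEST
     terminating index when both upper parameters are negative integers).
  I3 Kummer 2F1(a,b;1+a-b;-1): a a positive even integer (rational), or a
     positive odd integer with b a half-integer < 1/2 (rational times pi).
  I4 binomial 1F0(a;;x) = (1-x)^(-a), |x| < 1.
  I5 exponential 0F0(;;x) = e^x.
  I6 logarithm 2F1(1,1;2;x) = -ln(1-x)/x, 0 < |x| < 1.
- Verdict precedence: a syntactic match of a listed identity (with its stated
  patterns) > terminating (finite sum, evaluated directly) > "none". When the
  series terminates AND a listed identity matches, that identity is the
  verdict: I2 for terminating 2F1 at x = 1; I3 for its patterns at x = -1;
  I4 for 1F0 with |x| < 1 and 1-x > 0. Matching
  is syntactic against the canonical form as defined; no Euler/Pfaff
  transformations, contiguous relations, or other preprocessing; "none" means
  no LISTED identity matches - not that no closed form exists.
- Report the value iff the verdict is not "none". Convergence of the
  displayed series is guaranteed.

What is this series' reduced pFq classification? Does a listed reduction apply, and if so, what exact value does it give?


Prefactor \frac{1}{7}, argument 7: 1F0 with upper {-5} over lower {-}. Verdict: terminating - the sum ends at index 5 because -5 is a negative integer; exact evaluation follows. Its exact value is -\frac{7776}{7}.

Key observation: x = 7 and (1)_k (prefactor 1/7) is k! itself.
Term ratio: r(k) = 7 * (k-5) / [(k+1)] - poly over poly, x = 7 from leading terms; C = \frac{1}{7} at k = 0.
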